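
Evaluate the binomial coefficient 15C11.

1365

C(15,11) = C(15,4) by symmetry.
C(15,4) = (15·14·13·12) / 4! = 32760 / 24 = 1365.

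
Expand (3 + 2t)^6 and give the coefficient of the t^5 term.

576

The general term is C(6,j)·(3)^j·(2t)^(6-j); the t^5 term has j = 1.
C(6,1) = 6.
Coefficient = C(6,1) · 3^1 · 2^5 = 6 · 3 · 32 = 576.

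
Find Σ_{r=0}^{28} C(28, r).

268435456

The entries of row 28 sum to 2^28 = 268435456.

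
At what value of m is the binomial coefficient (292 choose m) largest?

C(292,m) is maximized at m = 292/2 = 146.

146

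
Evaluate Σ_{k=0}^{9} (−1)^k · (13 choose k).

The partial alternating sum Σ_{k=0}^{9} (−1)^k C(13,k) = (−1)^9 C(12,9) = -220.

-220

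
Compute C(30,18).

86493225

C(30,18) = C(30,12) by symmetry.
C(30,12) = (30·29·28·27·26·25·24·23·22·21·20·19) / 12! = 41430393164160000 / 479001600 = 86493225.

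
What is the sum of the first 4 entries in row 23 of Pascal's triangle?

1 + 23 + 253 + 1771 = 2048.

2048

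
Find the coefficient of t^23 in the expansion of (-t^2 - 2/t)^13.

General term: C(13,j)·(-t^2)^j·(-2/t)^(13-j), with t-exponent 2j − 1(13−j) = 3j − 13.
Set 3j − 13 = 23: j = 12.
C(13,12) = 13; (-1)^12 = 1; (-2)^1 = -2.
Coefficient = 13 · 1 · (-2) = -26.

-26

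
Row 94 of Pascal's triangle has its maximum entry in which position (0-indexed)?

C(94,j) is maximized at j = 94/2 = 47.

47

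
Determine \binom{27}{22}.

80730

C(27,22) = C(27,5) by symmetry.
C(27,5) = (27·26·25·24·23) / 5! = 9687600 / 120 = 80730.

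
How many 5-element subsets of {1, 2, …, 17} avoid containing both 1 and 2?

All 5-subsets: C(17,5) = 6188. Those containing both fixed elements: C(15,3) = 455.
6188 − 455 = 5733.

5733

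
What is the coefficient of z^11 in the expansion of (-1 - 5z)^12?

585937500

The general term is C(12,j)·(-1)^j·(-5z)^(12-j); the z^11 term has j = 1.
C(12,1) = 12.
Coefficient = C(12,1) · (-1)^1 · (-5)^11 = 12 · (-1) · (-48828125) = 585937500.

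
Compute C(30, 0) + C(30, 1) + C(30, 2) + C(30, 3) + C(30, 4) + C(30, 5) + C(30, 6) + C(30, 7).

2804012

1 + 30 + 435 + 4060 + 27405 + 142506 + 593775 + 2035800 = 2804012.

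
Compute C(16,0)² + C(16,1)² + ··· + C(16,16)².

601080390

By Vandermonde's identity, Σ C(16,j)² = C(32,16) = 601080390.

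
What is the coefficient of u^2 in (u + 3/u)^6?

135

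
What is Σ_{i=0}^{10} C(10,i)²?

By Vandermonde's identity, Σ C(10,i)² = C(20,10) = 184756.

184756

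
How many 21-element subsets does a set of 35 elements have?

2319959400

C(35,21) = C(35,14) by symmetry.
C(35,14) = (35·34·33·32·31·30·29·28·27·26·25·24·23·22) / 14! = 202250096145377280000 / 87178291200 = 2319959400.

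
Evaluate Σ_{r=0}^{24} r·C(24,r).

201326592

Differentiating (1+x)^24 and setting x=1: Σ r·C(24,r) = 24·2^23 = 201326592.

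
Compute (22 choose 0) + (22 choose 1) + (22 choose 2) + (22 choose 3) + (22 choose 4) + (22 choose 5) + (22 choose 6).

110056

1 + 22 + 231 + 1540 + 7315 + 26334 + 74613 = 110056.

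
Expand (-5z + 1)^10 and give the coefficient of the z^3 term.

-15000

The general term is C(10,j)·(-5z)^j·(1)^(10-j); the z^3 term has j = 3.
C(10,3) = 120.
Coefficient = C(10,3) · (-5)^3 = 120 · (-125) = -15000.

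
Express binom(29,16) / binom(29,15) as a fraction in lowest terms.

7/8

C(n,k+1)/C(n,k) = (n−k)/(k+1) = (29−15)/(15+1) = 14/16 = 7/8.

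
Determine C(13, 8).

1287

C(13,8) = C(13,5) by symmetry.
C(13,5) = (13·12·11·10·9) / 5! = 154440 / 120 = 1287.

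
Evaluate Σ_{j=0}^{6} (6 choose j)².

924

Σ C(6,j)² is the coefficient of x^6 in (1+x)^6(1+x)^6 = (1+x)^12, i.e. C(12,6) = 924.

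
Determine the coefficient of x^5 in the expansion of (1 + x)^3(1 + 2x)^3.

Coefficient of x^5 = Σ_{j} C(3,j)·1^j·C(3,5-j)·2^(5-j) for j from 2 to 3.
= 24 + 12 = 36.

36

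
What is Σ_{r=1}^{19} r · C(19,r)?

Differentiating (1+x)^19 and setting x=1: Σ r·C(19,r) = 19·2^18 = 4980736.

4980736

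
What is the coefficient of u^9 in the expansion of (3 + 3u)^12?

116917020

The general term is C(12,j)·(3)^j·(3u)^(12-j); the u^9 term has j = 3.
C(12,3) = 220.
Coefficient = C(12,3) · 3^3 · 3^9 = 220 · 27 · 19683 = 116917020.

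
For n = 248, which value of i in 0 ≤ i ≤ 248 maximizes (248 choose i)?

C(248,i) is maximized at i = 248/2 = 124.

124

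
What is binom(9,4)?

C(9,4) = (9·8·7·6) / 4! = 3024 / 24 = 126.

126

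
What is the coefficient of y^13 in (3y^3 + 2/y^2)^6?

2916

General term: C(6,j)·(3y^3)^j·(2/y^2)^(6-j), with y-exponent 3j − 2(6−j) = 5j − 12.
Set 5j − 12 = 13: j = 5.
C(6,5) = 6; 3^5 = 243; 2^1 = 2.
Coefficient = 6 · 243 · 2 = 2916.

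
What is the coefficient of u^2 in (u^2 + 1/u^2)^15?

General term: C(15,j)·(u^2)^j·(1/u^2)^(15-j), with u-exponent 2j − 2(15−j) = 4j − 30.
Set 4j − 30 = 2: j = 8.
C(15,8) = 6435; 1^8 = 1; 1^7 = 1.
Coefficient = 6435 · 1 · 1 = 6435.

6435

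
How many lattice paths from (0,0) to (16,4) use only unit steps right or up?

Each path is a sequence of 20 steps with 16 rights: C(20,16) = 4845.

4845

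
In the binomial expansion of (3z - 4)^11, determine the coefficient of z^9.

17321040

The general term is C(11,j)·(3z)^j·(-4)^(11-j); the z^9 term has j = 9.
C(11,9) = 55.
Coefficient = C(11,9) · 3^9 · (-4)^2 = 55 · 19683 · 16 = 17321040.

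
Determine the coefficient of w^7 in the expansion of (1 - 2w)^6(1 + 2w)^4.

Coefficient of w^7 = Σ_{j} C(6,j)·(-2)^j·C(4,7-j)·2^(7-j) for j from 3 to 6.
= (-2560) + 7680 + (-4608) + 512 = 1024.

1024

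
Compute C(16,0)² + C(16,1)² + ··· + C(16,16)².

601080390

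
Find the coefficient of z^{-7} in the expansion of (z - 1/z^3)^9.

126

General term: C(9,j)·(z)^j·(-1/z^3)^(9-j), with z-exponent 1j − 3(9−j) = 4j − 27.
Set 4j − 27 = -7: j = 5.
C(9,5) = 126; 1^5 = 1; (-1)^4 = 1.
Coefficient = 126 · 1 · 1 = 126.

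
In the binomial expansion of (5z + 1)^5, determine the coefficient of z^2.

250

The general term is C(5,j)·(5z)^j·(1)^(5-j); the z^2 term has j = 2.
C(5,2) = 10.
Coefficient = C(5,2) · 5^2 = 10 · 25 = 250.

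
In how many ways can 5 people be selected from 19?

11628

This is C(19,5) = 11628.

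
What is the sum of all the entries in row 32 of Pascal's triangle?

The entries of row 32 sum to 2^32 = 4294967296.

4294967296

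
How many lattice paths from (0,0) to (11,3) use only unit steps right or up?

Each path is a sequence of 14 steps with 11 rights: C(14,11) = 364.

364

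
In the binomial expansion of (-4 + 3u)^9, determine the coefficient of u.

The general term is C(9,j)·(-4)^j·(3u)^(9-j); the u^1 term has j = 8.
C(9,8) = 9.
Coefficient = C(9,8) · (-4)^8 · 3^1 = 9 · 65536 · 3 = 1769472.

1769472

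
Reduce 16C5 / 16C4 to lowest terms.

C(n,k+1)/C(n,k) = (n−k)/(k+1) = (16−4)/(4+1) = 12/5.

12/5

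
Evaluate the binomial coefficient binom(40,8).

C(40,8) = (40·39·38·37·36·35·34·33) / 8! = 3100796899200 / 40320 = 76904685.

76904685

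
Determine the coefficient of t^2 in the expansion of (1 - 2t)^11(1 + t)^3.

Coefficient of t^2 = Σ_{j} C(11,j)·(-2)^j·C(3,2-j)·1^(2-j) for j from 0 to 2.
= 3 + (-66) + 220 = 157.

157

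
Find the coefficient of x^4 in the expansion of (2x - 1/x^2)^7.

-448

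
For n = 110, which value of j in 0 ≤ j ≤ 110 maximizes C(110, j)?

C(110,j) is maximized at j = 110/2 = 55.

55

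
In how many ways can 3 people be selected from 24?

2024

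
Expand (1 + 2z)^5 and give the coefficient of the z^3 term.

The general term is C(5,j)·(1)^j·(2z)^(5-j); the z^3 term has j = 2.
C(5,2) = 10.
Coefficient = C(5,2) · 2^3 = 10 · 8 = 80.

80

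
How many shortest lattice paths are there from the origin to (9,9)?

48620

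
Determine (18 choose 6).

18564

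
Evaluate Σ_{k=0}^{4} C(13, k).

1 + 13 + 78 + 286 + 715 = 1093.

1093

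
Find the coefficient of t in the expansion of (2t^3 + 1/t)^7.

General term: C(7,j)·(2t^3)^j·(1/t)^(7-j), with t-exponent 3j − 1(7−j) = 4j − 7.
Set 4j − 7 = 1: j = 2.
C(7,2) = 21; 2^2 = 4; 1^5 = 1.
Coefficient = 21 · 4 · 1 = 84.

84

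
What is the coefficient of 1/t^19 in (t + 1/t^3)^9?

36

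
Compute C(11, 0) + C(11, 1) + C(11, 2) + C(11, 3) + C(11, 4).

1 + 11 + 55 + 165 + 330 = 562.

562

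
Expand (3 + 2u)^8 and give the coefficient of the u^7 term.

The general term is C(8,j)·(3)^j·(2u)^(8-j); the u^7 term has j = 1.
C(8,1) = 8.
Coefficient = C(8,1) · 3^1 · 2^7 = 8 · 3 · 128 = 3072.

3072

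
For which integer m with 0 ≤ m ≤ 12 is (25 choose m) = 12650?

4

C(25,m) increases on 0 ≤ m ≤ 12. C(25,3) = 2300 and C(25,4) = 12650, so m = 4.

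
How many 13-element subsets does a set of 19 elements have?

C(19,13) = C(19,6) by symmetry.
C(19,6) = (19·18·17·16·15·14) / 6! = 19535040 / 720 = 27132.

27132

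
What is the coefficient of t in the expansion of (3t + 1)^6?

18

The general term is C(6,j)·(3t)^j·(1)^(6-j); the t^1 term has j = 1.
C(6,1) = 6.
Coefficient = C(6,1) · 3^1 = 6 · 3 = 18.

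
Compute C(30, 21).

C(30,21) = C(30,9) by symmetry.
C(30,9) = (30·29·28·27·26·25·24·23·22) / 9! = 5191778592000 / 362880 = 14307150.

14307150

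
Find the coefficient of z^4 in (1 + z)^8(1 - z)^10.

20

Coefficient of z^4 = Σ_{j} C(8,j)·1^j·C(10,4-j)·(-1)^(4-j) for j from 0 to 4.
= 210 + (-960) + 1260 + (-560) + 70 = 20.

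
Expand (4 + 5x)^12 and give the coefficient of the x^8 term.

49500000000

The general term is C(12,j)·(4)^j·(5x)^(12-j); the x^8 term has j = 4.
C(12,4) = 495.
Coefficient = C(12,4) · 4^4 · 5^8 = 495 · 256 · 390625 = 49500000000.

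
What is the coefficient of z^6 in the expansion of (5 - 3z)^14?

The general term is C(14,j)·(5)^j·(-3z)^(14-j); the z^6 term has j = 8.
C(14,8) = 3003.
Coefficient = C(14,8) · 5^8 · (-3)^6 = 3003 · 390625 · 729 = 855151171875.

855151171875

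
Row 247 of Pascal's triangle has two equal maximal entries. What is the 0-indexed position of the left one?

123

For odd n = 247, C(247,k) peaks at k = (n−1)/2 and (n+1)/2; the lesser is 123.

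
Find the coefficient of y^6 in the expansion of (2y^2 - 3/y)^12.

43110144

General term: C(12,j)·(2y^2)^j·(-3/y)^(12-j), with y-exponent 2j − 1(12−j) = 3j − 12.
Set 3j − 12 = 6: j = 6.
C(12,6) = 924; 2^6 = 64; (-3)^6 = 729.
Coefficient = 924 · 64 · 729 = 43110144.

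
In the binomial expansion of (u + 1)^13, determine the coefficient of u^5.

The general term is C(13,j)·(u)^j·(1)^(13-j); the u^5 term has j = 5.
C(13,5) = 1287.
Coefficient = C(13,5) = 1287.

1287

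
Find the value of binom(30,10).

C(30,10) = (30·29·28·27·26·25·24·23·22·21) / 10! = 109027350432000 / 3628800 = 30045015.

30045015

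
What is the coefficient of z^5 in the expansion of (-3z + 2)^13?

-80061696

The general term is C(13,j)·(-3z)^j·(2)^(13-j); the z^5 term has j = 5.
C(13,5) = 1287.
Coefficient = C(13,5) · (-3)^5 · 2^8 = 1287 · (-243) · 256 = -80061696.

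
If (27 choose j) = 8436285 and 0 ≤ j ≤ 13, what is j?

10

C(27,j) increases on 0 ≤ j ≤ 13. C(27,9) = 4686825 and C(27,10) = 8436285, so j = 10.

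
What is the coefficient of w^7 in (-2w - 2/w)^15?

-44728320

General term: C(15,j)·(-2w)^j·(-2/w)^(15-j), with w-exponent 1j − 1(15−j) = 2j − 15.
Set 2j − 15 = 7: j = 11.
C(15,11) = 1365; (-2)^11 = -2048; (-2)^4 = 16.
Coefficient = 1365 · (-2048) · 16 = -44728320.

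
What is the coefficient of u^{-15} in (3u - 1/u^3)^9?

2268

General term: C(9,j)·(3u)^j·(-1/u^3)^(9-j), with u-exponent 1j − 3(9−j) = 4j − 27.
Set 4j − 27 = -15: j = 3.
C(9,3) = 84; 3^3 = 27; (-1)^6 = 1.
Coefficient = 84 · 27 · 1 = 2268.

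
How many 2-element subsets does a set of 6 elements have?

15

C(6,2) = (6·5) / 2! = 30 / 2 = 15.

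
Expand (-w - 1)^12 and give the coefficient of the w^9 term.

220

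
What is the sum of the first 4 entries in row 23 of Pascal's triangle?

2048

1 + 23 + 253 + 1771 = 2048.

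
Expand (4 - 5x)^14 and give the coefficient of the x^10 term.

2502500000000

The general term is C(14,j)·(4)^j·(-5x)^(14-j); the x^10 term has j = 4.
C(14,4) = 1001.
Coefficient = C(14,4) · 4^4 · (-5)^10 = 1001 · 256 · 9765625 = 2502500000000.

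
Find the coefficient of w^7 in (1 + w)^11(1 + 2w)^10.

Coefficient of w^7 = Σ_{j} C(11,j)·1^j·C(10,7-j)·2^(7-j) for j from 0 to 7.
= 15360 + 147840 + 443520 + 554400 + 316800 + 83160 + 9240 + 330 = 1570650.

1570650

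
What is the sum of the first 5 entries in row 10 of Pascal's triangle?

386

1 + 10 + 45 + 120 + 210 = 386.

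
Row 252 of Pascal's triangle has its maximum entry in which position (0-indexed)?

126

C(252,k) is maximized at k = 252/2 = 126.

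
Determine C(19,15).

C(19,15) = C(19,4) by symmetry.
C(19,4) = (19·18·17·16) / 4! = 93024 / 24 = 3876.

3876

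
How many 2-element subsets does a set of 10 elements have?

45

C(10,2) = (10·9) / 2! = 90 / 2 = 45.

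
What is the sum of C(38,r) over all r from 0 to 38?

274877906944

Setting x = 1 in (1+x)^38 gives Σ C(38,r) = 2^38 = 274877906944.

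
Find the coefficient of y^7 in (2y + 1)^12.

101376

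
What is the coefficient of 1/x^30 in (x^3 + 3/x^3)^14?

48361131

General term: C(14,j)·(x^3)^j·(3/x^3)^(14-j), with x-exponent 3j − 3(14−j) = 6j − 42.
Set 6j − 42 = -30: j = 2.
C(14,2) = 91; 1^2 = 1; 3^12 = 531441.
Coefficient = 91 · 1 · 531441 = 48361131.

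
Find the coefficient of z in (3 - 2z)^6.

The general term is C(6,j)·(3)^j·(-2z)^(6-j); the z^1 term has j = 5.
C(6,5) = 6.
Coefficient = C(6,5) · 3^5 · (-2)^1 = 6 · 243 · (-2) = -2916.

-2916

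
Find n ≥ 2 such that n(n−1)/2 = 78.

n(n−1)/2 = 78 ⇒ n(n−1) = 156. Since 13·12 = 156, n = 13.

13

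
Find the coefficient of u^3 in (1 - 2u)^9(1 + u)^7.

Coefficient of u^3 = Σ_{j} C(9,j)·(-2)^j·C(7,3-j)·1^(3-j) for j from 0 to 3.
= 35 + (-378) + 1008 + (-672) = -7.

-7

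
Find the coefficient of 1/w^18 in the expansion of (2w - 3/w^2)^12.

General term: C(12,j)·(2w)^j·(-3/w^2)^(12-j), with w-exponent 1j − 2(12−j) = 3j − 24.
Set 3j − 24 = -18: j = 2.
C(12,2) = 66; 2^2 = 4; (-3)^10 = 59049.
Coefficient = 66 · 4 · 59049 = 15588936.

15588936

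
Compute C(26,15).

7726160

C(26,15) = C(26,11) by symmetry.
C(26,11) = (26·25·24·23·22·21·20·19·18·17·16) / 11! = 308403583488000 / 39916800 = 7726160.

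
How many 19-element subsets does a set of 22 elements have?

1540

C(22,19) = C(22,3) by symmetry.
C(22,3) = (22·21·20) / 3! = 9240 / 6 = 1540.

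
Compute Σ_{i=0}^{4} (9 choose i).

256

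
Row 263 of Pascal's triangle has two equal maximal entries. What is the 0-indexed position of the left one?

131

For odd n = 263, C(263,j) peaks at j = (n−1)/2 and (n+1)/2; the lower is 131.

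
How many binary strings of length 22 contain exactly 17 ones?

26334

Choose the 17 positions: C(22,17) = 26334.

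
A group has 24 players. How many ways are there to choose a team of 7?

This is C(24,7) = 346104.

346104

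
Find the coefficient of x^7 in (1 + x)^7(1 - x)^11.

56

Coefficient of x^7 = Σ_{j} C(7,j)·1^j·C(11,7-j)·(-1)^(7-j) for j from 0 to 7.
= (-330) + 3234 + (-9702) + 11550 + (-5775) + 1155 + (-77) + 1 = 56.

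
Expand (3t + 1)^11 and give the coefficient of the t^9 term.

1082565

The general term is C(11,j)·(3t)^j·(1)^(11-j); the t^9 term has j = 9.
C(11,9) = 55.
Coefficient = C(11,9) · 3^9 = 55 · 19683 = 1082565.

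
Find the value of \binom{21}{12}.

293930

C(21,12) = C(21,9) by symmetry.
C(21,9) = (21·20·19·18·17·16·15·14·13) / 9! = 106661318400 / 362880 = 293930.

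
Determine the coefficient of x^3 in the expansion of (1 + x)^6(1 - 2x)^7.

Coefficient of x^3 = Σ_{j} C(6,j)·1^j·C(7,3-j)·(-2)^(3-j) for j from 0 to 3.
= (-280) + 504 + (-210) + 20 = 34.

34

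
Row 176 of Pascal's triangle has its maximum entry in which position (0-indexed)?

88

C(176,m) is maximized at m = 176/2 = 88.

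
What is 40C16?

62852101650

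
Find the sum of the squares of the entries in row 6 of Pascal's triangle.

924

By Vandermonde's identity, Σ C(6,r)² = C(12,6) = 924.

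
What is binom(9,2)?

36

C(9,2) = (9·8) / 2! = 72 / 2 = 36.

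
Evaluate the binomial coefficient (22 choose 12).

C(22,12) = C(22,10) by symmetry.
C(22,10) = (22·21·20·19·18·17·16·15·14·13) / 10! = 2346549004800 / 3628800 = 646646.

646646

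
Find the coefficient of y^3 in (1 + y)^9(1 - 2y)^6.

32

Coefficient of y^3 = Σ_{j} C(9,j)·1^j·C(6,3-j)·(-2)^(3-j) for j from 0 to 3.
= (-160) + 540 + (-432) + 84 = 32.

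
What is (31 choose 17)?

265182525

C(31,17) = C(31,14) by symmetry.
C(31,14) = (31·30·29·28·27·26·25·24·23·22·21·20·19·18) / 14! = 23118159385601280000 / 87178291200 = 265182525.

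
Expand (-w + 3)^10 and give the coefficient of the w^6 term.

17010

The general term is C(10,j)·(-w)^j·(3)^(10-j); the w^6 term has j = 6.
C(10,6) = 210.
Coefficient = C(10,6) · 3^4 = 210 · 81 = 17010.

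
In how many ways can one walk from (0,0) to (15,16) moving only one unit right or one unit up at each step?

Each path is a sequence of 31 steps with 15 rights: C(31,15) = 300540195.

300540195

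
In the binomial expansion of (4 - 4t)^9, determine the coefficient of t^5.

The general term is C(9,j)·(4)^j·(-4t)^(9-j); the t^5 term has j = 4.
C(9,4) = 126.
Coefficient = C(9,4) · 4^4 · (-4)^5 = 126 · 256 · (-1024) = -33030144.

-33030144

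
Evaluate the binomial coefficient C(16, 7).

11440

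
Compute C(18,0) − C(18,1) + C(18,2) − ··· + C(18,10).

19448

The partial alternating sum Σ_{k=0}^{10} (−1)^k C(18,k) = (−1)^10 C(17,10) = 19448.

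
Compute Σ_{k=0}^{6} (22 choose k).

1 + 22 + 231 + 1540 + 7315 + 26334 + 74613 = 110056.

110056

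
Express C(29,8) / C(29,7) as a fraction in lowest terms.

11/4

C(n,k+1)/C(n,k) = (n−k)/(k+1) = (29−7)/(7+1) = 22/8 = 11/4.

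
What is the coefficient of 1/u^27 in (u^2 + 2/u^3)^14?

General term: C(14,j)·(u^2)^j·(2/u^3)^(14-j), with u-exponent 2j − 3(14−j) = 5j − 42.
Set 5j − 42 = -27: j = 3.
C(14,3) = 364; 1^3 = 1; 2^11 = 2048.
Coefficient = 364 · 1 · 2048 = 745472.

745472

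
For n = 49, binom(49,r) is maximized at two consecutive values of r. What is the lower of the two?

For odd n = 49, C(49,r) peaks at r = (n−1)/2 and (n+1)/2; the lower is 24.

24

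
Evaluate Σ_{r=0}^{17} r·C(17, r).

Since r·C(17,r) = 17·C(16,r−1), the sum is 17·2^16 = 17·65536 = 1114112.

1114112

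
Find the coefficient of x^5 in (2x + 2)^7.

The general term is C(7,j)·(2x)^j·(2)^(7-j); the x^5 term has j = 5.
C(7,5) = 21.
Coefficient = C(7,5) · 2^5 · 2^2 = 21 · 32 · 4 = 2688.

2688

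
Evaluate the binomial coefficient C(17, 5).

6188

C(17,5) = (17·16·15·14·13) / 5! = 742560 / 120 = 6188.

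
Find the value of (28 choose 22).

376740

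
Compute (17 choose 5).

6188

C(17,5) = (17·16·15·14·13) / 5! = 742560 / 120 = 6188.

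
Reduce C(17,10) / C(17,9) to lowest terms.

4/5

C(n,k+1)/C(n,k) = (n−k)/(k+1) = (17−9)/(9+1) = 8/10 = 4/5.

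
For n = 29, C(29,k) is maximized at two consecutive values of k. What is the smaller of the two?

For odd n = 29, C(29,k) peaks at k = (n−1)/2 and (n+1)/2; the smaller is 14.

14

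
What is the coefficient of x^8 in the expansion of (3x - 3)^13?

-2051893701

The general term is C(13,j)·(3x)^j·(-3)^(13-j); the x^8 term has j = 8.
C(13,8) = 1287.
Coefficient = C(13,8) · 3^8 · (-3)^5 = 1287 · 6561 · (-243) = -2051893701.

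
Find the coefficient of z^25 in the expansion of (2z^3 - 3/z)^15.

-747242496

General term: C(15,j)·(2z^3)^j·(-3/z)^(15-j), with z-exponent 3j − 1(15−j) = 4j − 15.
Set 4j − 15 = 25: j = 10.
C(15,10) = 3003; 2^10 = 1024; (-3)^5 = -243.
Coefficient = 3003 · 1024 · (-243) = -747242496.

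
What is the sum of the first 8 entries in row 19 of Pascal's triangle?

1 + 19 + 171 + 969 + 3876 + 11628 + 27132 + 50388 = 94184.

94184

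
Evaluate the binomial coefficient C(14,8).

3003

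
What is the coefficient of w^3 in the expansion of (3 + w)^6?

540

The general term is C(6,j)·(3)^j·(w)^(6-j); the w^3 term has j = 3.
C(6,3) = 20.
Coefficient = C(6,3) · 3^3 = 20 · 27 = 540.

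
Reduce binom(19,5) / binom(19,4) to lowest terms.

C(n,k+1)/C(n,k) = (n−k)/(k+1) = (19−4)/(4+1) = 15/5 = 3.

3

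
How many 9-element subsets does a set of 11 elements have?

55

C(11,9) = C(11,2) by symmetry.
C(11,2) = (11·10) / 2! = 110 / 2 = 55.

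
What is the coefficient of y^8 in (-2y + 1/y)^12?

67584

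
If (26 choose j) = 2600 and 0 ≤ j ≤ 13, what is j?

3

C(26,j) increases on 0 ≤ j ≤ 13. C(26,2) = 325 and C(26,3) = 2600, so j = 3.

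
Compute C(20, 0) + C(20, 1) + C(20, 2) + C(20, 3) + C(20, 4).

6196

1 + 20 + 190 + 1140 + 4845 = 6196.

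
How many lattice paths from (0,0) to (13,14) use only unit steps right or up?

20058300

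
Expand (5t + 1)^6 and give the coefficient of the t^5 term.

18750

The general term is C(6,j)·(5t)^j·(1)^(6-j); the t^5 term has j = 5.
C(6,5) = 6.
Coefficient = C(6,5) · 5^5 = 6 · 3125 = 18750.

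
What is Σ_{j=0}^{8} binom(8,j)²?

12870

By Vandermonde's identity, Σ C(8,j)² = C(16,8) = 12870.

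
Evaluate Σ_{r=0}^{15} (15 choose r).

32768

The entries of row 15 sum to 2^15 = 32768.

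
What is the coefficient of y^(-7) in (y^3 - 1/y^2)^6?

General term: C(6,j)·(y^3)^j·(-1/y^2)^(6-j), with y-exponent 3j − 2(6−j) = 5j − 12.
Set 5j − 12 = -7: j = 1.
C(6,1) = 6; 1^1 = 1; (-1)^5 = -1.
Coefficient = 6 · 1 · (-1) = -6.

-6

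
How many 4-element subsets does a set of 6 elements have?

15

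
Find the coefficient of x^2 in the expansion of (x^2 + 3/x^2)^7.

945

General term: C(7,j)·(x^2)^j·(3/x^2)^(7-j), with x-exponent 2j − 2(7−j) = 4j − 14.
Set 4j − 14 = 2: j = 4.
C(7,4) = 35; 1^4 = 1; 3^3 = 27.
Coefficient = 35 · 1 · 27 = 945.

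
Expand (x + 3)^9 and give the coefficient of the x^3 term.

The general term is C(9,j)·(x)^j·(3)^(9-j); the x^3 term has j = 3.
C(9,3) = 84.
Coefficient = C(9,3) · 3^6 = 84 · 729 = 61236.

61236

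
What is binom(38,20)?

C(38,20) = C(38,18) by symmetry.
C(38,18) = (38·37·36·35·34·33·32·31·30·29·28·27·26·25·24·23·22·21) / 18! = 214978908196382744494080000 / 6402373705728000 = 33578000610.

33578000610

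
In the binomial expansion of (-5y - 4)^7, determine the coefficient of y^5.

The general term is C(7,j)·(-5y)^j·(-4)^(7-j); the y^5 term has j = 5.
C(7,5) = 21.
Coefficient = C(7,5) · (-5)^5 · (-4)^2 = 21 · (-3125) · 16 = -1050000.

-1050000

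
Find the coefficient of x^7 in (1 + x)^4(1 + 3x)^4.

Coefficient of x^7 = Σ_{j} C(4,j)·1^j·C(4,7-j)·3^(7-j) for j from 3 to 4.
= 324 + 108 = 432.

432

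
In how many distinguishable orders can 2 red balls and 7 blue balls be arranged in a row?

36

Choose positions for the red balls: C(9,2) = 36.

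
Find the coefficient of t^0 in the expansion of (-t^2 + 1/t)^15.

-3003

General term: C(15,j)·(-t^2)^j·(1/t)^(15-j), with t-exponent 2j − 1(15−j) = 3j − 15.
Set 3j − 15 = 0: j = 5.
C(15,5) = 3003; (-1)^5 = -1; 1^10 = 1.
Coefficient = 3003 · (-1) · 1 = -3003.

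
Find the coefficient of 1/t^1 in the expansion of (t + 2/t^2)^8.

General term: C(8,j)·(t)^j·(2/t^2)^(8-j), with t-exponent 1j − 2(8−j) = 3j − 16.
Set 3j − 16 = -1: j = 5.
C(8,5) = 56; 1^5 = 1; 2^3 = 8.
Coefficient = 56 · 1 · 8 = 448.

448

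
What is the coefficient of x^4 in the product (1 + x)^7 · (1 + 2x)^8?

Coefficient of x^4 = Σ_{j} C(7,j)·1^j·C(8,4-j)·2^(4-j) for j from 0 to 4.
= 1120 + 3136 + 2352 + 560 + 35 = 7203.

7203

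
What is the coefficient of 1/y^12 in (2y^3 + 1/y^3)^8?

112

General term: C(8,j)·(2y^3)^j·(1/y^3)^(8-j), with y-exponent 3j − 3(8−j) = 6j − 24.
Set 6j − 24 = -12: j = 2.
C(8,2) = 28; 2^2 = 4; 1^6 = 1.
Coefficient = 28 · 4 · 1 = 112.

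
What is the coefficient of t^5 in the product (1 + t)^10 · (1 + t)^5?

3003

Coefficient of t^5 = Σ_{j} C(10,j)·C(5,5-j) for j from 0 to 5.
= 1 + 50 + 450 + 1200 + 1050 + 252 = 3003.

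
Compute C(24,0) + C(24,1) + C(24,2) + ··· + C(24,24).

The entries of row 24 sum to 2^24 = 16777216.

16777216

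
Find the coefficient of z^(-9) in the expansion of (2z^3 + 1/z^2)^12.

1760

General term: C(12,j)·(2z^3)^j·(1/z^2)^(12-j), with z-exponent 3j − 2(12−j) = 5j − 24.
Set 5j − 24 = -9: j = 3.
C(12,3) = 220; 2^3 = 8; 1^9 = 1.
Coefficient = 220 · 8 · 1 = 1760.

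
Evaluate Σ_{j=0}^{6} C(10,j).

848

1 + 10 + 45 + 120 + 210 + 252 + 210 = 848.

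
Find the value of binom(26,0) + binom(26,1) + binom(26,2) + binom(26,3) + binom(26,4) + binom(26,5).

83682

1 + 26 + 325 + 2600 + 14950 + 65780 = 83682.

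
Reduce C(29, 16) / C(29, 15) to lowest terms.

C(n,k+1)/C(n,k) = (n−k)/(k+1) = (29−15)/(15+1) = 14/16 = 7/8.

7/8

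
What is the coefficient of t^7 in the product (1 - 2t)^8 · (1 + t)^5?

-912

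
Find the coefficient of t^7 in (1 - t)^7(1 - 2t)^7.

Coefficient of t^7 = Σ_{j} C(7,j)·(-1)^j·C(7,7-j)·(-2)^(7-j) for j from 0 to 7.
= (-128) + (-3136) + (-14112) + (-19600) + (-9800) + (-1764) + (-98) + (-1) = -48639.

-48639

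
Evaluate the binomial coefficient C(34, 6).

1344904

C(34,6) = (34·33·32·31·30·29) / 6! = 968330880 / 720 = 1344904.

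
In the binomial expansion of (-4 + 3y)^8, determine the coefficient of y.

-393216

The general term is C(8,j)·(-4)^j·(3y)^(8-j); the y^1 term has j = 7.
C(8,7) = 8.
Coefficient = C(8,7) · (-4)^7 · 3^1 = 8 · (-16384) · 3 = -393216.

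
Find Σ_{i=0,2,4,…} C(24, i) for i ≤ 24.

Half of (1+1)^24 + (1−1)^24 gives the even-index sum: 2^23 = 8388608.

8388608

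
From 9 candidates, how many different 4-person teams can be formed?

126

This is C(9,4) = 126.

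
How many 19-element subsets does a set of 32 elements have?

347373600

C(32,19) = C(32,13) by symmetry.
C(32,13) = (32·31·30·29·28·27·26·25·24·23·22·21·20) / 13! = 2163102632570880000 / 6227020800 = 347373600.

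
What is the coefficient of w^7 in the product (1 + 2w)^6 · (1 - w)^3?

Coefficient of w^7 = Σ_{j} C(6,j)·2^j·C(3,7-j)·(-1)^(7-j) for j from 4 to 6.
= (-240) + 576 + (-192) = 144.

144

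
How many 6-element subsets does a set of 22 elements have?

C(22,6) = (22·21·20·19·18·17) / 6! = 53721360 / 720 = 74613.

74613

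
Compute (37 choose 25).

C(37,25) = C(37,12) by symmetry.
C(37,12) = (37·36·35·34·33·32·31·30·29·28·27·26) / 12! = 887342319056793600 / 479001600 = 1852482996.

1852482996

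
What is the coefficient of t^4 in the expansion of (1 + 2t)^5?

80

The general term is C(5,j)·(1)^j·(2t)^(5-j); the t^4 term has j = 1.
C(5,1) = 5.
Coefficient = C(5,1) · 2^4 = 5 · 16 = 80.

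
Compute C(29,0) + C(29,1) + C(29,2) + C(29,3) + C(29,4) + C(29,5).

1 + 29 + 406 + 3654 + 23751 + 118755 = 146596.

146596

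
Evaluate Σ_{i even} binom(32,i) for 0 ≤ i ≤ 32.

2147483648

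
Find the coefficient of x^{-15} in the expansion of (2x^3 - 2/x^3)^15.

98402304

General term: C(15,j)·(2x^3)^j·(-2/x^3)^(15-j), with x-exponent 3j − 3(15−j) = 6j − 45.
Set 6j − 45 = -15: j = 5.
C(15,5) = 3003; 2^5 = 32; (-2)^10 = 1024.
Coefficient = 3003 · 32 · 1024 = 98402304.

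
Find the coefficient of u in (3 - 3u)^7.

-15309

The general term is C(7,j)·(3)^j·(-3u)^(7-j); the u^1 term has j = 6.
C(7,6) = 7.
Coefficient = C(7,6) · 3^6 · (-3)^1 = 7 · 729 · (-3) = -15309.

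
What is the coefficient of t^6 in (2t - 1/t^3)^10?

General term: C(10,j)·(2t)^j·(-1/t^3)^(10-j), with t-exponent 1j − 3(10−j) = 4j − 30.
Set 4j − 30 = 6: j = 9.
C(10,9) = 10; 2^9 = 512; (-1)^1 = -1.
Coefficient = 10 · 512 · (-1) = -5120.

-5120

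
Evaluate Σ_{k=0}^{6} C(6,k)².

924

Σ C(6,k)² is the coefficient of x^6 in (1+x)^6(1+x)^6 = (1+x)^12, i.e. C(12,6) = 924.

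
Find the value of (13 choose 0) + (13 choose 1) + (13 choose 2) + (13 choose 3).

378

1 + 13 + 78 + 286 = 378.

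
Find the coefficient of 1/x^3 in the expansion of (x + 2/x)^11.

42240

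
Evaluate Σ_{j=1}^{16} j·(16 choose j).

Differentiating (1+x)^16 and setting x=1: Σ j·C(16,j) = 16·2^15 = 524288.

524288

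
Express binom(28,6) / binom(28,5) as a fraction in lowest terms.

23/6

C(n,k+1)/C(n,k) = (n−k)/(k+1) = (28−5)/(5+1) = 23/6.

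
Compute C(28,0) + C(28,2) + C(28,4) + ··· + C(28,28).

Half of (1+1)^28 + (1−1)^28 gives the even-index sum: 2^27 = 134217728.

134217728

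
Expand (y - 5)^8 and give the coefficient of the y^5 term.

-7000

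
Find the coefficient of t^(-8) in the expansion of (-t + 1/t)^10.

-10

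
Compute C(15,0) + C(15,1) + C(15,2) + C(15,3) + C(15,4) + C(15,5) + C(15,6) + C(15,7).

16384

1 + 15 + 105 + 455 + 1365 + 3003 + 5005 + 6435 = 16384.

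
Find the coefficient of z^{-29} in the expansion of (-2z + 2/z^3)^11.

General term: C(11,j)·(-2z)^j·(2/z^3)^(11-j), with z-exponent 1j − 3(11−j) = 4j − 33.
Set 4j − 33 = -29: j = 1.
C(11,1) = 11; (-2)^1 = -2; 2^10 = 1024.
Coefficient = 11 · (-2) · 1024 = -22528.

-22528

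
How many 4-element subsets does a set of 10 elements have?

210

C(10,4) = (10·9·8·7) / 4! = 5040 / 24 = 210.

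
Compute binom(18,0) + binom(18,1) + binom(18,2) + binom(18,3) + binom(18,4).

4048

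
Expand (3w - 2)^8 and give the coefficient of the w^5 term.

-108864

The general term is C(8,j)·(3w)^j·(-2)^(8-j); the w^5 term has j = 5.
C(8,5) = 56.
Coefficient = C(8,5) · 3^5 · (-2)^3 = 56 · 243 · (-8) = -108864.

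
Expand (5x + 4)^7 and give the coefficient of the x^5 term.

1050000

The general term is C(7,j)·(5x)^j·(4)^(7-j); the x^5 term has j = 5.
C(7,5) = 21.
Coefficient = C(7,5) · 5^5 · 4^2 = 21 · 3125 · 16 = 1050000.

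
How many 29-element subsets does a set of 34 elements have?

278256

C(34,29) = C(34,5) by symmetry.
C(34,5) = (34·33·32·31·30) / 5! = 33390720 / 120 = 278256.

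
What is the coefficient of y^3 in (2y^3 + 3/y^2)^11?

10777536

General term: C(11,j)·(2y^3)^j·(3/y^2)^(11-j), with y-exponent 3j − 2(11−j) = 5j − 22.
Set 5j − 22 = 3: j = 5.
C(11,5) = 462; 2^5 = 32; 3^6 = 729.
Coefficient = 462 · 32 · 729 = 10777536.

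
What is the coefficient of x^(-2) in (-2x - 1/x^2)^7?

General term: C(7,j)·(-2x)^j·(-1/x^2)^(7-j), with x-exponent 1j − 2(7−j) = 3j − 14.
Set 3j − 14 = -2: j = 4.
C(7,4) = 35; (-2)^4 = 16; (-1)^3 = -1.
Coefficient = 35 · 16 · (-1) = -560.

-560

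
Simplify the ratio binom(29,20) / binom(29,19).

1/2

C(n,k+1)/C(n,k) = (n−k)/(k+1) = (29−19)/(19+1) = 10/20 = 1/2.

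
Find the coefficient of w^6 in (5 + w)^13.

134062500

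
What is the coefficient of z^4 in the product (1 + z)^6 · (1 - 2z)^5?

Coefficient of z^4 = Σ_{j} C(6,j)·1^j·C(5,4-j)·(-2)^(4-j) for j from 0 to 4.
= 80 + (-480) + 600 + (-200) + 15 = 15.

15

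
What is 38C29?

163011640

C(38,29) = C(38,9) by symmetry.
C(38,9) = (38·37·36·35·34·33·32·31·30) / 9! = 59153663923200 / 362880 = 163011640.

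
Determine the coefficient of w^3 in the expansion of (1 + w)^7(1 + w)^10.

680

(1 + w)^7(1 + w)^10 = (1 + w)^17, so the coefficient of w^3 is C(17,3)·1^3 = 680·1 = 680.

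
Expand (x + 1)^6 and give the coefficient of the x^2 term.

15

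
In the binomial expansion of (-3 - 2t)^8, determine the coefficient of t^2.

81648

The general term is C(8,j)·(-3)^j·(-2t)^(8-j); the t^2 term has j = 6.
C(8,6) = 28.
Coefficient = C(8,6) · (-3)^6 · (-2)^2 = 28 · 729 · 4 = 81648.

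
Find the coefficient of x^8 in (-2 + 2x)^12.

The general term is C(12,j)·(-2)^j·(2x)^(12-j); the x^8 term has j = 4.
C(12,4) = 495.
Coefficient = C(12,4) · (-2)^4 · 2^8 = 495 · 16 · 256 = 2027520.

2027520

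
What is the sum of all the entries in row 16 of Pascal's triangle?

65536

Setting x = 1 in (1+x)^16 gives Σ C(16,i) = 2^16 = 65536.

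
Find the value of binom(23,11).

1352078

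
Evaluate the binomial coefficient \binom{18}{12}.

18564

C(18,12) = C(18,6) by symmetry.
C(18,6) = (18·17·16·15·14·13) / 6! = 13366080 / 720 = 18564.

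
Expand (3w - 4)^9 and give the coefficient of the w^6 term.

The general term is C(9,j)·(3w)^j·(-4)^(9-j); the w^6 term has j = 6.
C(9,6) = 84.
Coefficient = C(9,6) · 3^6 · (-4)^3 = 84 · 729 · (-64) = -3919104.

-3919104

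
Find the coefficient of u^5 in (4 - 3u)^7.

-81648

The general term is C(7,j)·(4)^j·(-3u)^(7-j); the u^5 term has j = 2.
C(7,2) = 21.
Coefficient = C(7,2) · 4^2 · (-3)^5 = 21 · 16 · (-243) = -81648.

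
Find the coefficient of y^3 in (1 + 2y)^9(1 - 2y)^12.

208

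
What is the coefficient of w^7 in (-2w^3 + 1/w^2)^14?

-439296

General term: C(14,j)·(-2w^3)^j·(1/w^2)^(14-j), with w-exponent 3j − 2(14−j) = 5j − 28.
Set 5j − 28 = 7: j = 7.
C(14,7) = 3432; (-2)^7 = -128; 1^7 = 1.
Coefficient = 3432 · (-128) · 1 = -439296.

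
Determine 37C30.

C(37,30) = C(37,7) by symmetry.
C(37,7) = (37·36·35·34·33·32·31) / 7! = 51889178880 / 5040 = 10295472.

10295472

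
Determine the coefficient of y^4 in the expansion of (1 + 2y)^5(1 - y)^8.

70

Coefficient of y^4 = Σ_{j} C(5,j)·2^j·C(8,4-j)·(-1)^(4-j) for j from 0 to 4.
= 70 + (-560) + 1120 + (-640) + 80 = 70.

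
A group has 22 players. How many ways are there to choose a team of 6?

This is C(22,6) = 74613.

74613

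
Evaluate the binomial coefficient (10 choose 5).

252

C(10,5) = (10·9·8·7·6) / 5! = 30240 / 120 = 252.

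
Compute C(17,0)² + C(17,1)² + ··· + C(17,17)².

Σ C(17,k)² is the coefficient of x^17 in (1+x)^17(1+x)^17 = (1+x)^34, i.e. C(34,17) = 2333606220.

2333606220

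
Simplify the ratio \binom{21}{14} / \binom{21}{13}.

C(n,k+1)/C(n,k) = (n−k)/(k+1) = (21−13)/(13+1) = 8/14 = 4/7.

4/7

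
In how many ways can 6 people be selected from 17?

12376

This is C(17,6) = 12376.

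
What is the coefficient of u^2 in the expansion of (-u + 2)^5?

80

The general term is C(5,j)·(-u)^j·(2)^(5-j); the u^2 term has j = 2.
C(5,2) = 10.
Coefficient = C(5,2) · 2^3 = 10 · 8 = 80.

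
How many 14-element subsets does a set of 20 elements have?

38760

C(20,14) = C(20,6) by symmetry.
C(20,6) = (20·19·18·17·16·15) / 6! = 27907200 / 720 = 38760.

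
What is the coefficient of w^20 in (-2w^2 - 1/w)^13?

-159744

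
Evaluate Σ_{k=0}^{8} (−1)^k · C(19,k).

43758

The partial alternating sum Σ_{k=0}^{8} (−1)^k C(19,k) = (−1)^8 C(18,8) = 43758.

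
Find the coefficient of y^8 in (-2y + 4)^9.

9216

The general term is C(9,j)·(-2y)^j·(4)^(9-j); the y^8 term has j = 8.
C(9,8) = 9.
Coefficient = C(9,8) · (-2)^8 · 4^1 = 9 · 256 · 4 = 9216.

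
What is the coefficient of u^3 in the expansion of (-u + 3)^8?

-13608

The general term is C(8,j)·(-u)^j·(3)^(8-j); the u^3 term has j = 3.
C(8,3) = 56.
Coefficient = C(8,3) · (-1)^3 · 3^5 = 56 · (-1) · 243 = -13608.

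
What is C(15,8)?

6435

C(15,8) = C(15,7) by symmetry.
C(15,7) = (15·14·13·12·11·10·9) / 7! = 32432400 / 5040 = 6435.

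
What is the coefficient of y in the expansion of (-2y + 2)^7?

-896

The general term is C(7,j)·(-2y)^j·(2)^(7-j); the y^1 term has j = 1.
C(7,1) = 7.
Coefficient = C(7,1) · (-2)^1 · 2^6 = 7 · (-2) · 64 = -896.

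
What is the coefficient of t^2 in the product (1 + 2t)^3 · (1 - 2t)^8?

Coefficient of t^2 = Σ_{j} C(3,j)·2^j·C(8,2-j)·(-2)^(2-j) for j from 0 to 2.
= 112 + (-96) + 12 = 28.

28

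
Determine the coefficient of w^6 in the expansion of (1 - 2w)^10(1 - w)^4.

69876

Coefficient of w^6 = Σ_{j} C(10,j)·(-2)^j·C(4,6-j)·(-1)^(6-j) for j from 2 to 6.
= 180 + 3840 + 20160 + 32256 + 13440 = 69876.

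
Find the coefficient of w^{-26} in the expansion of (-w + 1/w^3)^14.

1001

General term: C(14,j)·(-w)^j·(1/w^3)^(14-j), with w-exponent 1j − 3(14−j) = 4j − 42.
Set 4j − 42 = -26: j = 4.
C(14,4) = 1001; (-1)^4 = 1; 1^10 = 1.
Coefficient = 1001 · 1 · 1 = 1001.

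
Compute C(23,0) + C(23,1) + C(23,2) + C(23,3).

1 + 23 + 253 + 1771 = 2048.

2048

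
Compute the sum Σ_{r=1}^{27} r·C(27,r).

1811939328

Since r·C(27,r) = 27·C(26,r−1), the sum is 27·2^26 = 27·67108864 = 1811939328.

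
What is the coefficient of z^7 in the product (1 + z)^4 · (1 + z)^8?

792

(1 + z)^4(1 + z)^8 = (1 + z)^12, so the coefficient of z^7 is C(12,7)·1^7 = 792·1 = 792.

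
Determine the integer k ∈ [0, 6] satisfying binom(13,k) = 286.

C(13,k) increases on 0 ≤ k ≤ 6. C(13,2) = 78 and C(13,3) = 286, so k = 3.

3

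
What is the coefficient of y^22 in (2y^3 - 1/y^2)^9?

-2304

General term: C(9,j)·(2y^3)^j·(-1/y^2)^(9-j), with y-exponent 3j − 2(9−j) = 5j − 18.
Set 5j − 18 = 22: j = 8.
C(9,8) = 9; 2^8 = 256; (-1)^1 = -1.
Coefficient = 9 · 256 · (-1) = -2304.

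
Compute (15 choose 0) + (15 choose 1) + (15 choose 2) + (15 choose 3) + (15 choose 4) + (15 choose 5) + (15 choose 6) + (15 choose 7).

1 + 15 + 105 + 455 + 1365 + 3003 + 5005 + 6435 = 16384.

16384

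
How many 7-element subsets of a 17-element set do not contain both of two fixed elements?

All 7-subsets: C(17,7) = 19448. Those containing both fixed elements: C(15,5) = 3003.
19448 − 3003 = 16445.

16445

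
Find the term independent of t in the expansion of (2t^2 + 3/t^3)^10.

1088640

General term: C(10,j)·(2t^2)^j·(3/t^3)^(10-j), with t-exponent 2j − 3(10−j) = 5j − 30.
Set 5j − 30 = 0: j = 6.
C(10,6) = 210; 2^6 = 64; 3^4 = 81.
Coefficient = 210 · 64 · 81 = 1088640.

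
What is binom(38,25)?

5414950296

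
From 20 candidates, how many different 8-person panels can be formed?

This is C(20,8) = 125970.

125970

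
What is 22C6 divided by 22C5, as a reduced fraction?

C(n,k+1)/C(n,k) = (n−k)/(k+1) = (22−5)/(5+1) = 17/6.

17/6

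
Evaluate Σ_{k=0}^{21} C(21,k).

Setting x = 1 in (1+x)^21 gives Σ C(21,k) = 2^21 = 2097152.

2097152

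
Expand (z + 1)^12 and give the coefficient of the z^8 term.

The general term is C(12,j)·(z)^j·(1)^(12-j); the z^8 term has j = 8.
C(12,8) = 495.
Coefficient = C(12,8) = 495.

495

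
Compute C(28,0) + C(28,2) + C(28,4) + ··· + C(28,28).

Half of (1+1)^28 + (1−1)^28 gives the even-index sum: 2^27 = 134217728.

134217728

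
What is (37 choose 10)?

C(37,10) = (37·36·35·34·33·32·31·30·29·28) / 10! = 1264020397516800 / 3628800 = 348330136.

348330136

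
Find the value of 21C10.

352716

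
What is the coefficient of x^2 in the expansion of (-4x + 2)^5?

1280

The general term is C(5,j)·(-4x)^j·(2)^(5-j); the x^2 term has j = 2.
C(5,2) = 10.
Coefficient = C(5,2) · (-4)^2 · 2^3 = 10 · 16 · 8 = 1280.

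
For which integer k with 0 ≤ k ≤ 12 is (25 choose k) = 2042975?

C(25,k) increases on 0 ≤ k ≤ 12. C(25,8) = 1081575 and C(25,9) = 2042975, so k = 9.

9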